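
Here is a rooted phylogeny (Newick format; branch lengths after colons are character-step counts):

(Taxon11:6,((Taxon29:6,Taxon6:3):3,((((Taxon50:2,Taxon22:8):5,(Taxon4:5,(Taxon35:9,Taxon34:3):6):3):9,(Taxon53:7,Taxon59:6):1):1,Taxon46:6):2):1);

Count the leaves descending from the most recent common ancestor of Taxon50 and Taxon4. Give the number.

The MRCA of Taxon50 and Taxon4 is the node subtending ((Taxon50,Taxon22),(Taxon4,(Taxon35,Taxon34))).
That clade contains 5 terminal taxa: Taxon22, Taxon34, Taxon35, Taxon4, Taxon50.

5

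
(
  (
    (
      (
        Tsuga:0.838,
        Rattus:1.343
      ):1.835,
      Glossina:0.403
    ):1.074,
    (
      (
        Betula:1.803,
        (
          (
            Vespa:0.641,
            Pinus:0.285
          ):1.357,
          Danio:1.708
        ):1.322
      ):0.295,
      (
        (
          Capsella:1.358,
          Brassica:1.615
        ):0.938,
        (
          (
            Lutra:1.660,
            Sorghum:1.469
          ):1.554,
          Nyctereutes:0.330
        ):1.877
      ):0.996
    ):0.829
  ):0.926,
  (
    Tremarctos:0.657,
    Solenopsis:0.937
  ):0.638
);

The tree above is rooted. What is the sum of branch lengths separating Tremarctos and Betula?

5.148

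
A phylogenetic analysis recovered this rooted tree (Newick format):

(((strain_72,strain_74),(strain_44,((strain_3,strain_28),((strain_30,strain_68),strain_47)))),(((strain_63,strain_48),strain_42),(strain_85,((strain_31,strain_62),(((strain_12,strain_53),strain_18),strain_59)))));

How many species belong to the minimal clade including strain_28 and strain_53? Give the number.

18

The MRCA of strain_28 and strain_53 is the root, so the clade is the entire tree.
That clade contains 18 terminal taxa: strain_12, strain_18, strain_28, strain_3, strain_30, strain_31, strain_42, strain_44, strain_47, strain_48, strain_53, strain_59, strain_62, strain_63, strain_68, strain_72, strain_74, strain_85.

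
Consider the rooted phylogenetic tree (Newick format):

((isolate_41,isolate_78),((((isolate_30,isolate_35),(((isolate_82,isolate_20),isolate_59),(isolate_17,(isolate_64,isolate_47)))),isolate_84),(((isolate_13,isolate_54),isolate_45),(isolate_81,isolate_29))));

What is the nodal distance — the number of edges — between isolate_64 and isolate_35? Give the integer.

6

The MRCA of isolate_64 and isolate_35 is the node subtending ((isolate_30,isolate_35),(((isolate_82,isolate_20),isolate_59),(isolate_17,(isolate_64,isolate_47)))).
From isolate_64 up to that node: 4 branches. From isolate_35 up to the same node: 2 branches. Total: 4 + 2 = 6.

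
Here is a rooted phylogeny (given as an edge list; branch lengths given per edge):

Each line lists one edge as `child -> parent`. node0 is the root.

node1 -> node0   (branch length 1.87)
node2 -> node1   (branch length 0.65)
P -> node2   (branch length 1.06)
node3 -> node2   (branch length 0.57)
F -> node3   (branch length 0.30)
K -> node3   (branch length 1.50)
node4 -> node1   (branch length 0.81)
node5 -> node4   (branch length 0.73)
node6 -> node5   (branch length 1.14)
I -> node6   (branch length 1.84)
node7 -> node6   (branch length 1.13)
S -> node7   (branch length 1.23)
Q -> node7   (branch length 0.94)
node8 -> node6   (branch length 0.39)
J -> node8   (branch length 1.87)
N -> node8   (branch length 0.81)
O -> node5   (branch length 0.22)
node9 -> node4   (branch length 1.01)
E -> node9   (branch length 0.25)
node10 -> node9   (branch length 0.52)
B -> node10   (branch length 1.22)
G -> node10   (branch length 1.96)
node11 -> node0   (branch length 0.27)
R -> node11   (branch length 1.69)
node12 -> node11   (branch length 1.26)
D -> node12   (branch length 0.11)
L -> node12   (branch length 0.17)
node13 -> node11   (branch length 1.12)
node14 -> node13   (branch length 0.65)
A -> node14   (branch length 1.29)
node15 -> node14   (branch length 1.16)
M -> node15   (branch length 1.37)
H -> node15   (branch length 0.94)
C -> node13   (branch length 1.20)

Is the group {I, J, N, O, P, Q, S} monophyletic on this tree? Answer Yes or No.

The MRCA of the listed taxa subtends ((P,(F,K)),(((I,(S,Q),(J,N)),O),(E,(B,G)))).
That clade also contains B, E, F, G, K, which are not in the proposed group, so the group is not monophyletic.

No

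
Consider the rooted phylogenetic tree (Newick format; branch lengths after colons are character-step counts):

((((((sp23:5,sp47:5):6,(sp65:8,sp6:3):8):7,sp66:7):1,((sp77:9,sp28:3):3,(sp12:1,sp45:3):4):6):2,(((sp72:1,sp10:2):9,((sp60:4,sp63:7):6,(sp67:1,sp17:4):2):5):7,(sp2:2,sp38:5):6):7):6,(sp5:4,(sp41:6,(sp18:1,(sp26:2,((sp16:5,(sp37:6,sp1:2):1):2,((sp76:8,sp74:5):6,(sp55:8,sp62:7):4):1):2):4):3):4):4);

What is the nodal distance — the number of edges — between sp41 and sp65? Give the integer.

9

The MRCA of sp41 and sp65 is the root of the tree.
From sp41 up to that node: 3 branches. From sp65 up to the same node: 6 branches. Total: 3 + 6 = 9.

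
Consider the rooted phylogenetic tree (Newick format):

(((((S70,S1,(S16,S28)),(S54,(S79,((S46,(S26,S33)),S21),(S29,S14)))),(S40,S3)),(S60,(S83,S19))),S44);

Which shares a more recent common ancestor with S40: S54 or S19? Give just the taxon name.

The MRCA of S40 and S54 subtends (((S70,S1,(S16,S28)),(S54,(S79,((S46,(S26,S33)),S21),(S29,S14)))),(S40,S3)) (14 taxa).
The MRCA of S40 and S19 subtends ((((S70,S1,(S16,S28)),(S54,(S79,((S46,(S26,S33)),S21),(S29,S14)))),(S40,S3)),(S60,(S83,S19))) (17 taxa).
The first is nested inside the second, so S40 shares a more recent common ancestor with S54.

S54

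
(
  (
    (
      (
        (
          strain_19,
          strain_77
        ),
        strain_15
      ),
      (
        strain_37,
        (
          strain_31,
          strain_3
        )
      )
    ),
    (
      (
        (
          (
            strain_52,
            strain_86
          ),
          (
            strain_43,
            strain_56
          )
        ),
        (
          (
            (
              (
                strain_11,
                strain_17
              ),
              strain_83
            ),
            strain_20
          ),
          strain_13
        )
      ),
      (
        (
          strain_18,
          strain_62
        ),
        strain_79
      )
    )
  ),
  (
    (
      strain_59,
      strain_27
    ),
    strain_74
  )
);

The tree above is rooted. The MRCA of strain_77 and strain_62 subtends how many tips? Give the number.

The MRCA of strain_77 and strain_62 is the node subtending ((((strain_19,strain_77),strain_15),(strain_37,(strain_31,strain_3))),((((strain_52,strain_86),(strain_43,strain_56)),((((strain_11,strain_17),strain_83),strain_20),strain_13)),((strain_18,strain_62),strain_79))).
That clade contains 18 terminal taxa: strain_11, strain_13, strain_15, strain_17, strain_18, strain_19, strain_20, strain_3, strain_31, strain_37, strain_43, strain_52, strain_56, strain_62, strain_77, strain_79, strain_83, strain_86.

18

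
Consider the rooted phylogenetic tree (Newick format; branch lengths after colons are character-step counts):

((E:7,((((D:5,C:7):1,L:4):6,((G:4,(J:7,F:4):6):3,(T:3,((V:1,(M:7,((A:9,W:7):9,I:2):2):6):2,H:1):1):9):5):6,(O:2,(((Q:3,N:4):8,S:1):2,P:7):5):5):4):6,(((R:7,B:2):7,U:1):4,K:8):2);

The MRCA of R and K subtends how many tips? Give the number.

4

The MRCA of R and K is the node subtending (((R,B),U),K).
That clade contains 4 terminal taxa: B, K, R, U.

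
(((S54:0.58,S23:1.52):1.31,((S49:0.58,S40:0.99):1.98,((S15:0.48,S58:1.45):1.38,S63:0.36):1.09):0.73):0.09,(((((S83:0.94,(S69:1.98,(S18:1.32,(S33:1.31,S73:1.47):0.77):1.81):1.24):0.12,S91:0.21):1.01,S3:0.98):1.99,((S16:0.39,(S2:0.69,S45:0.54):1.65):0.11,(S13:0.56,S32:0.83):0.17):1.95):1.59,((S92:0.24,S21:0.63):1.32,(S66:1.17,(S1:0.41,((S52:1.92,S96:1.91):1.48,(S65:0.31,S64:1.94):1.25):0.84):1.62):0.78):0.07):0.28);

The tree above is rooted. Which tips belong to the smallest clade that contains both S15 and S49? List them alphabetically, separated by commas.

S15, S40, S49, S58, S63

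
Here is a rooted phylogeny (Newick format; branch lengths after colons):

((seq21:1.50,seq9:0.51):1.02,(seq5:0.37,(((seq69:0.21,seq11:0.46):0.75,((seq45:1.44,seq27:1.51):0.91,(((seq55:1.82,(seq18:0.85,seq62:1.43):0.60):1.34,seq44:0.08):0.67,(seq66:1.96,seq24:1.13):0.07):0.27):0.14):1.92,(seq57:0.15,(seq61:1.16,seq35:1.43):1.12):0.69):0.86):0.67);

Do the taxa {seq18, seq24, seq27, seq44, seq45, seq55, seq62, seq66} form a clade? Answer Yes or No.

The most recent common ancestor of these taxa subtends ((seq45,seq27),(((seq55,(seq18,seq62)),seq44),(seq66,seq24))).
That clade has exactly 8 tips — every listed taxon and nothing else — so the group is monophyletic.

Yes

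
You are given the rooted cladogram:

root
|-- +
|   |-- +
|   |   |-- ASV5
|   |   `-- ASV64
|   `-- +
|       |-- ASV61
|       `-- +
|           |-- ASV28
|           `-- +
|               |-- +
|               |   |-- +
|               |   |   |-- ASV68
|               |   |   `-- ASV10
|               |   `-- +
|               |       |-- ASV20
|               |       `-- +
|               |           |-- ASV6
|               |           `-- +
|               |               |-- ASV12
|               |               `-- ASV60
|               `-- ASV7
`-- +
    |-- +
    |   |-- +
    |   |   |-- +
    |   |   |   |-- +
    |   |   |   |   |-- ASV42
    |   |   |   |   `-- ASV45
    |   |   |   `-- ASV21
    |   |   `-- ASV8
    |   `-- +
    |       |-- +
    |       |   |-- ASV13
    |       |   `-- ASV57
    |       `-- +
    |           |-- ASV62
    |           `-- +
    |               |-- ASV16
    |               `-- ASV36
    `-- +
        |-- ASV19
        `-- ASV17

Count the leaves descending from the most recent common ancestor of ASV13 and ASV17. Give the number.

11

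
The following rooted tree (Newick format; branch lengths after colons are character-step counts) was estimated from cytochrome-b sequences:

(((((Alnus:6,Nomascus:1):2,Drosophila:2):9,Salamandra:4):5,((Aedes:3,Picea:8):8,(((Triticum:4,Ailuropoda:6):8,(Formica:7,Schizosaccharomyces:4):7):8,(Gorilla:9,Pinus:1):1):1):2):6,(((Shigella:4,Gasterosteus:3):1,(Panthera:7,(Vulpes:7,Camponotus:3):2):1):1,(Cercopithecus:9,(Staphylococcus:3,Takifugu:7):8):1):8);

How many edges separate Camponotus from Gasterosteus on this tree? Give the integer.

The MRCA of Camponotus and Gasterosteus is the node subtending ((Shigella,Gasterosteus),(Panthera,(Vulpes,Camponotus))).
From Camponotus up to that node: 3 branches. From Gasterosteus up to the same node: 2 branches. Total: 3 + 2 = 5.

5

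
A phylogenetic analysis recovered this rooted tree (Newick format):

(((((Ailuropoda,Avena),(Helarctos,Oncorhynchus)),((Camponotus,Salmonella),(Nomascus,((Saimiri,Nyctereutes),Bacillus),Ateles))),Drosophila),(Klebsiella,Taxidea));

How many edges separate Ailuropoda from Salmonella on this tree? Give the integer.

The MRCA of Ailuropoda and Salmonella is the node subtending (((Ailuropoda,Avena),(Helarctos,Oncorhynchus)),((Camponotus,Salmonella),(Nomascus,((Saimiri,Nyctereutes),Bacillus),Ateles))).
From Ailuropoda up to that node: 3 branches. From Salmonella up to the same node: 3 branches. Total: 3 + 3 = 6.

6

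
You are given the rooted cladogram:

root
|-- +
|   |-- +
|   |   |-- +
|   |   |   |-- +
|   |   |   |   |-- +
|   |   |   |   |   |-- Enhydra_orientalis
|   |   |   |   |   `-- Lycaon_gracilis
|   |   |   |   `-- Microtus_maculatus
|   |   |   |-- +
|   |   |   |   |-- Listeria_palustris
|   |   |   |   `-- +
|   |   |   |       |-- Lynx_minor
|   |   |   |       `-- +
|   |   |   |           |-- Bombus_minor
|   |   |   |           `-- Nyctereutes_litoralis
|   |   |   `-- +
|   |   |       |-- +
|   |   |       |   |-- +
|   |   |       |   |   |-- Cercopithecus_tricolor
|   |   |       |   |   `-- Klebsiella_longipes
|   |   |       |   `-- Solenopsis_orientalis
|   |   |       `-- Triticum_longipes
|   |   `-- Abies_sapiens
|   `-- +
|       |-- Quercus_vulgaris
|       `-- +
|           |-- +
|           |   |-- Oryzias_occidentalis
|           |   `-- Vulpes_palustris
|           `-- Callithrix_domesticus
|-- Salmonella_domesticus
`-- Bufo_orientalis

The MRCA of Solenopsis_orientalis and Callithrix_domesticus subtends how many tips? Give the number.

The MRCA of Solenopsis_orientalis and Callithrix_domesticus is the node subtending (((((Enhydra_orientalis,Lycaon_gracilis),Microtus_maculatus),(Listeria_palustris,(Lynx_minor,(Bombus_minor,Nyctereutes_litoralis))),(((Cercopithecus_tricolor,Klebsiella_longipes),Solenopsis_orientalis),Triticum_longipes)),Abies_sapiens),(Quercus_vulgaris,((Oryzias_occidentalis,Vulpes_palustris),Callithrix_domesticus))).
That clade contains 16 terminal taxa: Abies_sapiens, Bombus_minor, Callithrix_domesticus, Cercopithecus_tricolor, Enhydra_orientalis, Klebsiella_longipes, Listeria_palustris, Lycaon_gracilis, Lynx_minor, Microtus_maculatus, Nyctereutes_litoralis, Oryzias_occidentalis, Quercus_vulgaris, Solenopsis_orientalis, Triticum_longipes, Vulpes_palustris.

16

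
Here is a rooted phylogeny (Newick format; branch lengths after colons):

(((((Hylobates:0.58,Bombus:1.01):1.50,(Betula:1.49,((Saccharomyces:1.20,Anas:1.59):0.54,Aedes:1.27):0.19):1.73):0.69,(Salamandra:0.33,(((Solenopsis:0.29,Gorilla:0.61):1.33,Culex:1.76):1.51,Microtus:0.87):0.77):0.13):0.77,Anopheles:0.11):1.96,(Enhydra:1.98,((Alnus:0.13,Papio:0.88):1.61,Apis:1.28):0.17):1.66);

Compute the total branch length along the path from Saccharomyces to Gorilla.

The path runs Saccharomyces → … → MRCA → … → Gorilla; the MRCA is the node subtending (((Hylobates,Bombus),(Betula,((Saccharomyces,Anas),Aedes))),(Salamandra,(((Solenopsis,Gorilla),Culex),Microtus))).
Branch lengths along that path: 1.20 + 0.54 + 0.19 + 1.73 + 0.69 + 0.13 + 0.77 + 1.51 + 1.33 + 0.61 = 8.70.

8.70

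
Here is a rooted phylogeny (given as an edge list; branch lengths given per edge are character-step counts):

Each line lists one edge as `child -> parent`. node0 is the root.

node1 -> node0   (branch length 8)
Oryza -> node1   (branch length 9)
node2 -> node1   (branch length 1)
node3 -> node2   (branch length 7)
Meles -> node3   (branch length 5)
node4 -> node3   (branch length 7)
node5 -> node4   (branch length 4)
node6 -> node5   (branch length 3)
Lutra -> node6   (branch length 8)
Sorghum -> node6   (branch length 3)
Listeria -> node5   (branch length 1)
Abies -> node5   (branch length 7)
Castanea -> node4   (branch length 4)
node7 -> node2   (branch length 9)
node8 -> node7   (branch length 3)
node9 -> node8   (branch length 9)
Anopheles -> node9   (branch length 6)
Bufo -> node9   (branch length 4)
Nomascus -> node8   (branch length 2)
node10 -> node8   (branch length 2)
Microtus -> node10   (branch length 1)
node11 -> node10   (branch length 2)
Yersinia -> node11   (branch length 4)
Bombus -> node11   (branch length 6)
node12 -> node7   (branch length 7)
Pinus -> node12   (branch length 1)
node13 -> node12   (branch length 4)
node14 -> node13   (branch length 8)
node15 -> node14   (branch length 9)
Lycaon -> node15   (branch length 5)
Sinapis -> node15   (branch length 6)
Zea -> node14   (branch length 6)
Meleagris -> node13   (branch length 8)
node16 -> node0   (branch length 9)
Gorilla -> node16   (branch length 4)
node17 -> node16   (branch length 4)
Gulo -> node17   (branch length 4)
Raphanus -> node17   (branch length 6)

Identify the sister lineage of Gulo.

Gulo attaches to the tree at the node subtending (Gulo,Raphanus).
The other lineage descending from that same node — the sister group — is the single tip Raphanus.

Raphanus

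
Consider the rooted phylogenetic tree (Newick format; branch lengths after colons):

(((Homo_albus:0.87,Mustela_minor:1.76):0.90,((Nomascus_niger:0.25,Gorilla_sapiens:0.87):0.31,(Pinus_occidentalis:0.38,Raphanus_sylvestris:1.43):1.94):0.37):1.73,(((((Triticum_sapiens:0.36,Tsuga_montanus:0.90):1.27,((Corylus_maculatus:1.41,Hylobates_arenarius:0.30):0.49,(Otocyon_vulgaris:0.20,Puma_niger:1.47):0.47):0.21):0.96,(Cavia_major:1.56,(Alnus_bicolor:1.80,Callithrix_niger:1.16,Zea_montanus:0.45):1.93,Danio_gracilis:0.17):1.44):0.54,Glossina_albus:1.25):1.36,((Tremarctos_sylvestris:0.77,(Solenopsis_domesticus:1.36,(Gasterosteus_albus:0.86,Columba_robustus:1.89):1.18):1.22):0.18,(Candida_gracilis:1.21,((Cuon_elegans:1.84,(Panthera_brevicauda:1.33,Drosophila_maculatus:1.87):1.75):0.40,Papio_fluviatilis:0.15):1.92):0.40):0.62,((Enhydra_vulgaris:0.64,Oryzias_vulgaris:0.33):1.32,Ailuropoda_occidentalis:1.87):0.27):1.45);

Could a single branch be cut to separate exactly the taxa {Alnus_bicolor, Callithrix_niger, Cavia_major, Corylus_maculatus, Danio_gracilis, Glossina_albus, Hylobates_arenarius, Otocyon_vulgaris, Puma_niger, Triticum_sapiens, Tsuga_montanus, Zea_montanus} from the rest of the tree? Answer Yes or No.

The most recent common ancestor of these taxa subtends ((((Triticum_sapiens,Tsuga_montanus),((Corylus_maculatus,Hylobates_arenarius),(Otocyon_vulgaris,Puma_niger))),(Cavia_major,(Alnus_bicolor,Callithrix_niger,Zea_montanus),Danio_gracilis)),Glossina_albus).
That clade has exactly 12 tips — every listed taxon and nothing else — so the group is monophyletic.

Yes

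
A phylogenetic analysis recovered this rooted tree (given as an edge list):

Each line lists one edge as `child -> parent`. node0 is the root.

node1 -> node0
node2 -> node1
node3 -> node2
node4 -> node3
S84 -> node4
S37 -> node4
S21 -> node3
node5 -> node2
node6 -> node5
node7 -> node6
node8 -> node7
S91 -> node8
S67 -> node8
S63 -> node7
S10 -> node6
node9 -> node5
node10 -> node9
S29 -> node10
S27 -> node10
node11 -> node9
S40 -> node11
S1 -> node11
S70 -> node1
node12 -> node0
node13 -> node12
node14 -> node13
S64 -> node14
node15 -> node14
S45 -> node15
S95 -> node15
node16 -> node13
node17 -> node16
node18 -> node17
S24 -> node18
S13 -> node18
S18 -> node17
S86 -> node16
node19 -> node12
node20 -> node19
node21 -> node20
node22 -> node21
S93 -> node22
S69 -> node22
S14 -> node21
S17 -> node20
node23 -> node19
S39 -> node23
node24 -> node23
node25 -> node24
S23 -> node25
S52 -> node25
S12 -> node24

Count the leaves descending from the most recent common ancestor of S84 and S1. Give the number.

11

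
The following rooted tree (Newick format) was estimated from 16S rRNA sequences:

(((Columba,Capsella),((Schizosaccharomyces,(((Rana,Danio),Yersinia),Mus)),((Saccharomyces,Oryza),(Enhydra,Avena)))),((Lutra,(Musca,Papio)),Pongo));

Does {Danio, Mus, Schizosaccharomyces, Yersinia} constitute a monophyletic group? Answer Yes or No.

The MRCA of the listed taxa subtends (Schizosaccharomyces,(((Rana,Danio),Yersinia),Mus)).
That clade also contains Rana, which is not in the proposed group, so the group is not monophyletic.

No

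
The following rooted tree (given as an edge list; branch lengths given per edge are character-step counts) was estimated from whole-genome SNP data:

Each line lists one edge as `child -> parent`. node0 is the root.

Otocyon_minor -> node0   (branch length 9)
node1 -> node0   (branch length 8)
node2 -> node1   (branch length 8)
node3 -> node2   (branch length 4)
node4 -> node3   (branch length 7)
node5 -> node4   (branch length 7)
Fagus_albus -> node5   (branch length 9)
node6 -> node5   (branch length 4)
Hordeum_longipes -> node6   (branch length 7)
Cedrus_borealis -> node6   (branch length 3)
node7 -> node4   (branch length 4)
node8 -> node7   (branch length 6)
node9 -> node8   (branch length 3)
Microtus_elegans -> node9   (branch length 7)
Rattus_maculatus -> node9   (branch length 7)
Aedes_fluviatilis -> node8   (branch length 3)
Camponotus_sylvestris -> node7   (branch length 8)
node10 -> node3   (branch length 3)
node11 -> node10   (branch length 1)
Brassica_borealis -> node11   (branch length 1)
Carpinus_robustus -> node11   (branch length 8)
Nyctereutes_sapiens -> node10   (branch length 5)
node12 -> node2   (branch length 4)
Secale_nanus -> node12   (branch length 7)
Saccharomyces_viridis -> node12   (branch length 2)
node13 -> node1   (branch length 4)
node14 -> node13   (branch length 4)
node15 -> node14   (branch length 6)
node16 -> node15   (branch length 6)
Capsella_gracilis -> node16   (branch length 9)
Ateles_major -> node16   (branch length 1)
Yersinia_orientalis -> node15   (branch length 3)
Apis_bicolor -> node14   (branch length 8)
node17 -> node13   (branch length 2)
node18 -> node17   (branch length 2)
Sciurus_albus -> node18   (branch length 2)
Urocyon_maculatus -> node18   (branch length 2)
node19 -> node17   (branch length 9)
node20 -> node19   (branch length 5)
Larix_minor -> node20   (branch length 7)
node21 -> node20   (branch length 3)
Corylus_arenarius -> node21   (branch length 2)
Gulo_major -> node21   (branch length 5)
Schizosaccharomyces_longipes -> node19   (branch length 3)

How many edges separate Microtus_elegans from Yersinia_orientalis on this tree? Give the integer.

11

The MRCA of Microtus_elegans and Yersinia_orientalis is the node subtending (((((Fagus_albus,(Hordeum_longipes,Cedrus_borealis)),(((Microtus_elegans,Rattus_maculatus),Aedes_fluviatilis),Camponotus_sylvestris)),((Brassica_borealis,Carpinus_robustus),Nyctereutes_sapiens)),(Secale_nanus,Saccharomyces_viridis)),((((Capsella_gracilis,Ateles_major),Yersinia_orientalis),Apis_bicolor),((Sciurus_albus,Urocyon_maculatus),((Larix_minor,(Corylus_arenarius,Gulo_major)),Schizosaccharomyces_longipes)))).
From Microtus_elegans up to that node: 7 branches. From Yersinia_orientalis up to the same node: 4 branches. Total: 7 + 4 = 11.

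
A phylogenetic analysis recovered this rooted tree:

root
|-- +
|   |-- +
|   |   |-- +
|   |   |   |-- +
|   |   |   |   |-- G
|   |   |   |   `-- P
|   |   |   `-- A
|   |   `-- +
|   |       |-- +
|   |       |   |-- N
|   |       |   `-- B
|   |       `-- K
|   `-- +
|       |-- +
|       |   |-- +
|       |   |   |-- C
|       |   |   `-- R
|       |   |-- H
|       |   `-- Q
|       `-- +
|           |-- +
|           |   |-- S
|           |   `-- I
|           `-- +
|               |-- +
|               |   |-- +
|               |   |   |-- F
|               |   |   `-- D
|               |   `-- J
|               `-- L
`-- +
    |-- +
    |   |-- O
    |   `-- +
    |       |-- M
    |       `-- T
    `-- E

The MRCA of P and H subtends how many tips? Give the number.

16

The MRCA of P and H is the node subtending ((((G,P),A),((N,B),K)),(((C,R),H,Q),((S,I),(((F,D),J),L)))).
That clade contains 16 terminal taxa: A, B, C, D, F, G, H, I, J, K, L, N, P, Q, R, S.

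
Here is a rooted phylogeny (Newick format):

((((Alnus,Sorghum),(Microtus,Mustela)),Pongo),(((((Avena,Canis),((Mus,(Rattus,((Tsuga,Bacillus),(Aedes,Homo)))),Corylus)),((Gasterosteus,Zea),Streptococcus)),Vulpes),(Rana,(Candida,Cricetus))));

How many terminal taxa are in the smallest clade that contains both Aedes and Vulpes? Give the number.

The MRCA of Aedes and Vulpes is the node subtending ((((Avena,Canis),((Mus,(Rattus,((Tsuga,Bacillus),(Aedes,Homo)))),Corylus)),((Gasterosteus,Zea),Streptococcus)),Vulpes).
That clade contains 13 terminal taxa: Aedes, Avena, Bacillus, Canis, Corylus, Gasterosteus, Homo, Mus, Rattus, Streptococcus, Tsuga, Vulpes, Zea.

13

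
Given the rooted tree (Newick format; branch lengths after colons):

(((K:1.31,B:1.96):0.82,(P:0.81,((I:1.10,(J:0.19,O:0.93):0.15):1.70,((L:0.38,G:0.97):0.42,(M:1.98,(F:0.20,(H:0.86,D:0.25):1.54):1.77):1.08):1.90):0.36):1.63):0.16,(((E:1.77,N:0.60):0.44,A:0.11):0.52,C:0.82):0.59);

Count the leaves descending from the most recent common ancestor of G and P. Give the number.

10

The MRCA of G and P is the node subtending (P,((I,(J,O)),((L,G),(M,(F,(H,D)))))).
That clade contains 10 terminal taxa: D, F, G, H, I, J, L, M, O, P.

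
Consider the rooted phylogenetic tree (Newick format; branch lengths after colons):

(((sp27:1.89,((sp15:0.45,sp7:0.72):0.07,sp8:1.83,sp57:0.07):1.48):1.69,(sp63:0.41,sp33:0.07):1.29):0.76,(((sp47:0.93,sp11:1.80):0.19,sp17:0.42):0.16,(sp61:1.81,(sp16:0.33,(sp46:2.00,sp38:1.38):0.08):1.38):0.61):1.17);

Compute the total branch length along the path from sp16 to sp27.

7.83

The path runs sp16 → … → MRCA → … → sp27; the MRCA is the root of the tree.
Branch lengths along that path: 0.33 + 1.38 + 0.61 + 1.17 + 0.76 + 1.69 + 1.89 = 7.83.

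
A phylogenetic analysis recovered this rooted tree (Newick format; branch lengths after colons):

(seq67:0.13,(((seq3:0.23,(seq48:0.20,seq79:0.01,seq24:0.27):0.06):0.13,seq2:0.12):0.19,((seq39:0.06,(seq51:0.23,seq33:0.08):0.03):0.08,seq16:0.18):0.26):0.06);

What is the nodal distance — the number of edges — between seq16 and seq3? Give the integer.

5

The MRCA of seq16 and seq3 is the node subtending (((seq3,(seq48,seq79,seq24)),seq2),((seq39,(seq51,seq33)),seq16)).
From seq16 up to that node: 2 branches. From seq3 up to the same node: 3 branches. Total: 2 + 3 = 5.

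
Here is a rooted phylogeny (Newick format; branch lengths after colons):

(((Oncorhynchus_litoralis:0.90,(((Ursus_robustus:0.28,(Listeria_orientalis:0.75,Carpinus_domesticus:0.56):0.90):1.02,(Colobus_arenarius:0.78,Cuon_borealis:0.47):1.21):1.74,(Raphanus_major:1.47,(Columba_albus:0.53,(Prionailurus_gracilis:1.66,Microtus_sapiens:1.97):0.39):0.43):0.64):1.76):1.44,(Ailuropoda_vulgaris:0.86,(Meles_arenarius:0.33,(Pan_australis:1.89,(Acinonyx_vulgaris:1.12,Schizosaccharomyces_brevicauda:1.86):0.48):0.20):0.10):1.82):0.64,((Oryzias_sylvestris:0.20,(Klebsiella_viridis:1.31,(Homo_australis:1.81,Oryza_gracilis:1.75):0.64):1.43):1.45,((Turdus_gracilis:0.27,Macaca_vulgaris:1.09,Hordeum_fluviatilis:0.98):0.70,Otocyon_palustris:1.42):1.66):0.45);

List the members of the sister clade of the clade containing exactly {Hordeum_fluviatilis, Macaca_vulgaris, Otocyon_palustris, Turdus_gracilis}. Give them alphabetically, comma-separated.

Homo_australis, Klebsiella_viridis, Oryza_gracilis, Oryzias_sylvestris

The clade containing exactly {Hordeum_fluviatilis, Macaca_vulgaris, Otocyon_palustris, Turdus_gracilis} attaches to the tree at the node subtending ((Oryzias_sylvestris,(Klebsiella_viridis,(Homo_australis,Oryza_gracilis))),((Turdus_gracilis,Macaca_vulgaris,Hordeum_fluviatilis),Otocyon_palustris)).
The other lineage descending from that same node — the sister group — is (Oryzias_sylvestris,(Klebsiella_viridis,(Homo_australis,Oryza_gracilis))); its 4 tips in alphabetical order are the answer.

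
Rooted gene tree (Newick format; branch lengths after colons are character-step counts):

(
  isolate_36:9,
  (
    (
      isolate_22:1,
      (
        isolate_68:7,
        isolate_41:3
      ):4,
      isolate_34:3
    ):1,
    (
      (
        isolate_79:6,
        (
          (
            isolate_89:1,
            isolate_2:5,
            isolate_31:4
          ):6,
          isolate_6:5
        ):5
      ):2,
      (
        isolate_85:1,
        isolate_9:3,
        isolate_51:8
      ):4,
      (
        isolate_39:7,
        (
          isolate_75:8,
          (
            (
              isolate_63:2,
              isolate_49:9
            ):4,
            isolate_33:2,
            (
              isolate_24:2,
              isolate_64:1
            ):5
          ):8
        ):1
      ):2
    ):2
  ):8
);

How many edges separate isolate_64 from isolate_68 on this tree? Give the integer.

The MRCA of isolate_64 and isolate_68 is the node subtending ((isolate_22,(isolate_68,isolate_41),isolate_34),((isolate_79,((isolate_89,isolate_2,isolate_31),isolate_6)),(isolate_85,isolate_9,isolate_51),(isolate_39,(isolate_75,((isolate_63,isolate_49),isolate_33,(isolate_24,isolate_64)))))).
From isolate_64 up to that node: 6 branches. From isolate_68 up to the same node: 3 branches. Total: 6 + 3 = 9.

9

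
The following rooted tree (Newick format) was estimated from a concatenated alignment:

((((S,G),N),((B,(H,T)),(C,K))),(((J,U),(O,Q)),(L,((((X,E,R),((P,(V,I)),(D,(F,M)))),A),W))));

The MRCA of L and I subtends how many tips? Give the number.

12

The MRCA of L and I is the node subtending (L,((((X,E,R),((P,(V,I)),(D,(F,M)))),A),W)).
That clade contains 12 terminal taxa: A, D, E, F, I, L, M, P, R, V, W, X.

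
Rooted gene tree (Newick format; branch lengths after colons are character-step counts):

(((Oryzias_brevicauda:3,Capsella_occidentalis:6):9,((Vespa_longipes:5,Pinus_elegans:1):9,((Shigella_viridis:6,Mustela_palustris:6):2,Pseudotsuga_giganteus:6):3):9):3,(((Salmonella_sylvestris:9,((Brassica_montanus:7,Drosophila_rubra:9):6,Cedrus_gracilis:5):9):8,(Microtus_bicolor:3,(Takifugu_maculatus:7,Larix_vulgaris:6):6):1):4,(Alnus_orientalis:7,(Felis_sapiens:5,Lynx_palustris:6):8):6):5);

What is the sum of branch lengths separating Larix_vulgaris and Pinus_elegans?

44

The path runs Larix_vulgaris → … → MRCA → … → Pinus_elegans; the MRCA is the root of the tree.
Branch lengths along that path: 6 + 6 + 1 + 4 + 5 + 3 + 9 + 9 + 1 = 44.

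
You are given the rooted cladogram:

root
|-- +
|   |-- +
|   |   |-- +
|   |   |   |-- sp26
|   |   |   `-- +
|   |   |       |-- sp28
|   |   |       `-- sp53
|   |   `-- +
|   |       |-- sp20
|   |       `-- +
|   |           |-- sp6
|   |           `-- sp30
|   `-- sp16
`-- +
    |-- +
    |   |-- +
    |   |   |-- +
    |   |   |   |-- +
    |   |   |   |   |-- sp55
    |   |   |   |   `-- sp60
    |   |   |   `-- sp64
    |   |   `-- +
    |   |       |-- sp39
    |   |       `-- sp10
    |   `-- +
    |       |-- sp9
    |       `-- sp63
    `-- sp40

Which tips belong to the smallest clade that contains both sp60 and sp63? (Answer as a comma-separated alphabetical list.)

Tracing sp60: it sits inside (sp55,sp60).
Tracing sp63: it sits inside (sp9,sp63).
The smallest clade enclosing both is ((((sp55,sp60),sp64),(sp39,sp10)),(sp9,sp63)); the answer is its 7 terminal taxa in alphabetical order.

sp10, sp39, sp55, sp60, sp63, sp64, sp9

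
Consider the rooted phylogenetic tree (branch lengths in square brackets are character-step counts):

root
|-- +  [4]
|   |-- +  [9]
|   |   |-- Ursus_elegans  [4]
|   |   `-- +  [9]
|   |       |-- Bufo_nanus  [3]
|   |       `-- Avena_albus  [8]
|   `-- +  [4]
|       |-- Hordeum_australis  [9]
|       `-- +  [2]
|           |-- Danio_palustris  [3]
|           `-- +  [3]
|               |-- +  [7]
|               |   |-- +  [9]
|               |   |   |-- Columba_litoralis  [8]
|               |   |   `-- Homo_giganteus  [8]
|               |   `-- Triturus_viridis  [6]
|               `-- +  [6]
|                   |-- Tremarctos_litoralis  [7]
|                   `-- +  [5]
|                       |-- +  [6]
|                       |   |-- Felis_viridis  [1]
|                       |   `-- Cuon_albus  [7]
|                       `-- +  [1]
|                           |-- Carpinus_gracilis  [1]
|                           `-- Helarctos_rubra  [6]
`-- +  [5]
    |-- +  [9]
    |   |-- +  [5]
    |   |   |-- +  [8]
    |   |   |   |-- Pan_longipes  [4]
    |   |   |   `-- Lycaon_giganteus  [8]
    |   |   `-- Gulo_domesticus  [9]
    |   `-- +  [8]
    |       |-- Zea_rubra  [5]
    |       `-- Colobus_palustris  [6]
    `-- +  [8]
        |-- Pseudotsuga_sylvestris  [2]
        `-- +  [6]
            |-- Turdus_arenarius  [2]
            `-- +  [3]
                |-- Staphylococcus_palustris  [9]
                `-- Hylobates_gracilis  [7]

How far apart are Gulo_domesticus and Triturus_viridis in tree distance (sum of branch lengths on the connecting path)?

54

The path runs Gulo_domesticus → … → MRCA → … → Triturus_viridis; the MRCA is the root of the tree.
Branch lengths along that path: 9 + 5 + 9 + 5 + 4 + 4 + 2 + 3 + 7 + 6 = 54.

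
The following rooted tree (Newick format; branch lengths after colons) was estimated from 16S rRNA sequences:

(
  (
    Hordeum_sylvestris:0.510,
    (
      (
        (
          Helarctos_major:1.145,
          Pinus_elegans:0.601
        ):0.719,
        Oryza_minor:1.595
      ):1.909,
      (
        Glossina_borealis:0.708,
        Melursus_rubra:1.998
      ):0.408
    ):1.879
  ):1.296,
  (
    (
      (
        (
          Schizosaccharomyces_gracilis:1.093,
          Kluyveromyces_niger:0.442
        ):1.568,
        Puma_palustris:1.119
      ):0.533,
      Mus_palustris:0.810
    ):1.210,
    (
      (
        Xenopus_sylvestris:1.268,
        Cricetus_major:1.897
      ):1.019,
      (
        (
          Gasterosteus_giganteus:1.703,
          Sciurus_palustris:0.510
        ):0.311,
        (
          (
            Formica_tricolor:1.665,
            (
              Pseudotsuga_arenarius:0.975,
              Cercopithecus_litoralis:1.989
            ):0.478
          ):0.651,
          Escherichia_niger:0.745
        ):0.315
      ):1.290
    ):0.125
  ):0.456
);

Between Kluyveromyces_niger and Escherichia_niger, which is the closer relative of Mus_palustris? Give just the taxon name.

Kluyveromyces_niger

The MRCA of Mus_palustris and Kluyveromyces_niger subtends (((Schizosaccharomyces_gracilis,Kluyveromyces_niger),Puma_palustris),Mus_palustris) (4 taxa).
The MRCA of Mus_palustris and Escherichia_niger subtends ((((Schizosaccharomyces_gracilis,Kluyveromyces_niger),Puma_palustris),Mus_palustris),((Xenopus_sylvestris,Cricetus_major),((Gasterosteus_giganteus,Sciurus_palustris),((Formica_tricolor,(Pseudotsuga_arenarius,Cercopithecus_litoralis)),Escherichia_niger)))) (12 taxa).
The first is nested inside the second, so Mus_palustris shares a more recent common ancestor with Kluyveromyces_niger.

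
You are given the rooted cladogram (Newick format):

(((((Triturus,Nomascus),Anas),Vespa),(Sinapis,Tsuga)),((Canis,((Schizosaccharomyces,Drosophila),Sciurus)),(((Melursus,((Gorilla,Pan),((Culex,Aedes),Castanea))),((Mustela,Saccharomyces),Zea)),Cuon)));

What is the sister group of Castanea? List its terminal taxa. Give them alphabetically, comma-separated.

Aedes, Culex

Castanea attaches to the tree at the node subtending ((Culex,Aedes),Castanea).
The other lineage descending from that same node — the sister group — is (Culex,Aedes); its 2 tips in alphabetical order are the answer.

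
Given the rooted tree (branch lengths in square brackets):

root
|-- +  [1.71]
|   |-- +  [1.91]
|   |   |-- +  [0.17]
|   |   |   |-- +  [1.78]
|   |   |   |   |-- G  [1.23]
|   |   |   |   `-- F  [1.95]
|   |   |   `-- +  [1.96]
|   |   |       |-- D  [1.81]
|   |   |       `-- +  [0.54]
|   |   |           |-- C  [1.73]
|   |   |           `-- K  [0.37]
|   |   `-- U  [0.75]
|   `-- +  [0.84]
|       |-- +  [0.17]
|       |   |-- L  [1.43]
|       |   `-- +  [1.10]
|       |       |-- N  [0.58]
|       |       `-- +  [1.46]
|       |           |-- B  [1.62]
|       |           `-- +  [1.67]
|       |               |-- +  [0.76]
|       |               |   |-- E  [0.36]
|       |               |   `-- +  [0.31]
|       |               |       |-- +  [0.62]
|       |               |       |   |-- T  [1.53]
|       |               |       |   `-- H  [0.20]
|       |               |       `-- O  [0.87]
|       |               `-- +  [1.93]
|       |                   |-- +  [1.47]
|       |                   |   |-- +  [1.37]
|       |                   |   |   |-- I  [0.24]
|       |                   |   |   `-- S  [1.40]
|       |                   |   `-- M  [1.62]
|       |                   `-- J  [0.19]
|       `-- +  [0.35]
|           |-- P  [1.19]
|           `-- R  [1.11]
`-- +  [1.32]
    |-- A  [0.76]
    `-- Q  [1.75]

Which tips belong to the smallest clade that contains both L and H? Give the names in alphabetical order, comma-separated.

B, E, H, I, J, L, M, N, O, S, T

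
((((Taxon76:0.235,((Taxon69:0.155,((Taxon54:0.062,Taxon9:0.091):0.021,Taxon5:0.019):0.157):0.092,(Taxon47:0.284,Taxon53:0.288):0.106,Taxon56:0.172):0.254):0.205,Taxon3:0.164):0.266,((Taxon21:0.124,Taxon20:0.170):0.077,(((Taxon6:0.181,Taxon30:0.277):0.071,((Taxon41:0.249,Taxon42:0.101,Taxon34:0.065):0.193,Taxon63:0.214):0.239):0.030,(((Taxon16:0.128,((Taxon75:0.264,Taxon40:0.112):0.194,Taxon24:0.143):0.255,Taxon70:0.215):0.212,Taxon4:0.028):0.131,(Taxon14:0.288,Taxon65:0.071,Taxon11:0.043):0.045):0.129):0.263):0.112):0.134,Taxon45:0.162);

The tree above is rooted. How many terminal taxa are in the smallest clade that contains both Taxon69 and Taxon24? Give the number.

The MRCA of Taxon69 and Taxon24 is the node subtending (((Taxon76,((Taxon69,((Taxon54,Taxon9),Taxon5)),(Taxon47,Taxon53),Taxon56)),Taxon3),((Taxon21,Taxon20),(((Taxon6,Taxon30),((Taxon41,Taxon42,Taxon34),Taxon63)),(((Taxon16,((Taxon75,Taxon40),Taxon24),Taxon70),Taxon4),(Taxon14,Taxon65,Taxon11))))).
That clade contains 26 terminal taxa: Taxon11, Taxon14, Taxon16, Taxon20, Taxon21, Taxon24, Taxon3, Taxon30, Taxon34, Taxon4, Taxon40, Taxon41, Taxon42, Taxon47, Taxon5, Taxon53, Taxon54, Taxon56, Taxon6, Taxon63, Taxon65, Taxon69, Taxon70, Taxon75, Taxon76, Taxon9.

26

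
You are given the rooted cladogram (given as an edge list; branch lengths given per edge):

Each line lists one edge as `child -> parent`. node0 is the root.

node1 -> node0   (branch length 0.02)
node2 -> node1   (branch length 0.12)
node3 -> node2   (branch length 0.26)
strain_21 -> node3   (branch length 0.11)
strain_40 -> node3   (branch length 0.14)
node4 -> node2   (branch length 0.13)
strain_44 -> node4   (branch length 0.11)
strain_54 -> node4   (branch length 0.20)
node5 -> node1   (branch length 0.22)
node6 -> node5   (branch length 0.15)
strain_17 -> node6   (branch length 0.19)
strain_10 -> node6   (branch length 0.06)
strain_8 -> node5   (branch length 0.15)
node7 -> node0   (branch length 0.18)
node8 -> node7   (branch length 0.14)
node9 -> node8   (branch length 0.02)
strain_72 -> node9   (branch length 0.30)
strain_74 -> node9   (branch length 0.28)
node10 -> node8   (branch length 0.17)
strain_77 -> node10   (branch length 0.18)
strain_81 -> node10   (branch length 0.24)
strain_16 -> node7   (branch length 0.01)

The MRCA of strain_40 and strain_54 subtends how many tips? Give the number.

4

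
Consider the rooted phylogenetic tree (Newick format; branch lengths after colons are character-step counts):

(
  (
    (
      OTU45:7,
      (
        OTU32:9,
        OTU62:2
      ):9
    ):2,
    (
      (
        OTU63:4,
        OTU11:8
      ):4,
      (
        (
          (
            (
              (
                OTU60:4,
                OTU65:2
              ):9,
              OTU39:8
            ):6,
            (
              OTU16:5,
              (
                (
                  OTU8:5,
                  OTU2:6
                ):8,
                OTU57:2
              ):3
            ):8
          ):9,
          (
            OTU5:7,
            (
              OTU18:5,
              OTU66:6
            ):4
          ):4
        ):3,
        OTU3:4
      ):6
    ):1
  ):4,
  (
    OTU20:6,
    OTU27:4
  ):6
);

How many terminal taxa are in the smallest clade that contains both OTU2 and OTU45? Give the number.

The MRCA of OTU2 and OTU45 is the node subtending ((OTU45,(OTU32,OTU62)),((OTU63,OTU11),(((((OTU60,OTU65),OTU39),(OTU16,((OTU8,OTU2),OTU57))),(OTU5,(OTU18,OTU66))),OTU3))).
That clade contains 16 terminal taxa: OTU11, OTU16, OTU18, OTU2, OTU3, OTU32, OTU39, OTU45, OTU5, OTU57, OTU60, OTU62, OTU63, OTU65, OTU66, OTU8.

16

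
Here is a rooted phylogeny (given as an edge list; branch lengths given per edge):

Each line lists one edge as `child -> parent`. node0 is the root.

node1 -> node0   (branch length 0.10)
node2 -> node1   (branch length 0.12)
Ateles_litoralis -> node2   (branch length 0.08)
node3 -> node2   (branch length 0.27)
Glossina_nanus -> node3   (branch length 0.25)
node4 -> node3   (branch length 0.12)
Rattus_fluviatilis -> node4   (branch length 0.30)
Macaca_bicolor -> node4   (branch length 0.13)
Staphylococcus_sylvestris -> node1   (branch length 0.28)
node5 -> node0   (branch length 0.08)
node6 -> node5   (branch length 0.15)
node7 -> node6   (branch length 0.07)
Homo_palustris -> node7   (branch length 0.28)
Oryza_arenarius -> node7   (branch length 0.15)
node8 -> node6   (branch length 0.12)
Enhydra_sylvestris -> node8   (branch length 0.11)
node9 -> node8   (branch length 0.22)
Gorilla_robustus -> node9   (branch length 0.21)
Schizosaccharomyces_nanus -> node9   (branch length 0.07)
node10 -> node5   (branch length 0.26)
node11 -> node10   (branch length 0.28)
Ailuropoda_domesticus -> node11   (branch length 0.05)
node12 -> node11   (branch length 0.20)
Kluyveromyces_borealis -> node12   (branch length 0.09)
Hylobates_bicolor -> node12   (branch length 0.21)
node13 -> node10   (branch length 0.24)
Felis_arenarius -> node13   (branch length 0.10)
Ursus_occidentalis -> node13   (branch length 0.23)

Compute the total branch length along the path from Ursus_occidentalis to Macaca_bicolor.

1.55

The path runs Ursus_occidentalis → … → MRCA → … → Macaca_bicolor; the MRCA is the root of the tree.
Branch lengths along that path: 0.23 + 0.24 + 0.26 + 0.08 + 0.10 + 0.12 + 0.27 + 0.12 + 0.13 = 1.55.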